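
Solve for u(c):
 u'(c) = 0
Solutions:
 u(c) = C1


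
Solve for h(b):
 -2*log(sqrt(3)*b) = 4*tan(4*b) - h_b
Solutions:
 h(b) = C1 + 2*b*log(b) - 2*b + b*log(3) - log(cos(4*b))


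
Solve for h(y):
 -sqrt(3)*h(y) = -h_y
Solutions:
 h(y) = C1*exp(sqrt(3)*y)


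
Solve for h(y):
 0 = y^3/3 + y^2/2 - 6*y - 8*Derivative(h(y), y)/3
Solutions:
 h(y) = C1 + y^4/32 + y^3/16 - 9*y^2/8


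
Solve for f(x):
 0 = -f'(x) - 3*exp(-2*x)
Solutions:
 f(x) = C1 + 3*exp(-2*x)/2


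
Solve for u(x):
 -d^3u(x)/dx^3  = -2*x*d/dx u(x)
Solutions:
 u(x) = C1 + Integral(C2*airyai(2^(1/3)*x) + C3*airybi(2^(1/3)*x), x)


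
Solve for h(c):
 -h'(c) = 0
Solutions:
 h(c) = C1


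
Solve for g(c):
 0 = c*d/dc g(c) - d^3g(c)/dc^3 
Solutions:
 g(c) = C1 + Integral(C2*airyai(c) + C3*airybi(c), c)


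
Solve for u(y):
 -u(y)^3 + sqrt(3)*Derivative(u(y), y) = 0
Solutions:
 u(y) = -sqrt(6)*sqrt(-1/(C1 + sqrt(3)*y))/2
 u(y) = sqrt(6)*sqrt(-1/(C1 + sqrt(3)*y))/2


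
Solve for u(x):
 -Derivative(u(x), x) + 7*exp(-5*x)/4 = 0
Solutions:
 u(x) = C1 - 7*exp(-5*x)/20


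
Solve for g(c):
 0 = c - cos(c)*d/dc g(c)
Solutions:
 g(c) = C1 + Integral(c/cos(c), c)


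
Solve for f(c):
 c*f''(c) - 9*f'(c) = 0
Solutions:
 f(c) = C1 + C2*c^10


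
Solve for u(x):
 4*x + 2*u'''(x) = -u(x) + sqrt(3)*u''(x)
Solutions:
 u(x) = C1*exp(x*(3^(2/3)/(-sqrt(3) + sqrt(-3 + (18 - sqrt(3))^2) + 18)^(1/3) + 2*sqrt(3) + 3^(1/3)*(-sqrt(3) + sqrt(-3 + (18 - sqrt(3))^2) + 18)^(1/3))/12)*sin(3^(1/6)*x*(-3^(2/3)*(-sqrt(3) + sqrt(-3 + (18 - sqrt(3))^2) + 18)^(1/3) + 3/(-sqrt(3) + sqrt(-3 + (18 - sqrt(3))^2) + 18)^(1/3))/12) + C2*exp(x*(3^(2/3)/(-sqrt(3) + sqrt(-3 + (18 - sqrt(3))^2) + 18)^(1/3) + 2*sqrt(3) + 3^(1/3)*(-sqrt(3) + sqrt(-3 + (18 - sqrt(3))^2) + 18)^(1/3))/12)*cos(3^(1/6)*x*(-3^(2/3)*(-sqrt(3) + sqrt(-3 + (18 - sqrt(3))^2) + 18)^(1/3) + 3/(-sqrt(3) + sqrt(-3 + (18 - sqrt(3))^2) + 18)^(1/3))/12) + C3*exp(x*(-3^(1/3)*(-sqrt(3) + sqrt(-3 + (18 - sqrt(3))^2) + 18)^(1/3) - 3^(2/3)/(-sqrt(3) + sqrt(-3 + (18 - sqrt(3))^2) + 18)^(1/3) + sqrt(3))/6) - 4*x


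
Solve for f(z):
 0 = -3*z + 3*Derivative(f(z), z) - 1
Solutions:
 f(z) = C1 + z^2/2 + z/3


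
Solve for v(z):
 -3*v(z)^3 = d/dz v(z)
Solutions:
 v(z) = -sqrt(2)*sqrt(-1/(C1 - 3*z))/2
 v(z) = sqrt(2)*sqrt(-1/(C1 - 3*z))/2


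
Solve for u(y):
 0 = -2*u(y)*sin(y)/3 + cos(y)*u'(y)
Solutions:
 u(y) = C1/cos(y)^(2/3)


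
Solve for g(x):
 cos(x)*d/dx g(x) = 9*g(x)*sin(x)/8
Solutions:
 g(x) = C1/cos(x)^(9/8)


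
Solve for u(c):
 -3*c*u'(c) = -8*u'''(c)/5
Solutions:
 u(c) = C1 + Integral(C2*airyai(15^(1/3)*c/2) + C3*airybi(15^(1/3)*c/2), c)


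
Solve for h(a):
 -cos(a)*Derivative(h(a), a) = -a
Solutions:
 h(a) = C1 + Integral(a/cos(a), a)


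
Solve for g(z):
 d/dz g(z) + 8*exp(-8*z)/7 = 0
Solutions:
 g(z) = C1 + exp(-8*z)/7


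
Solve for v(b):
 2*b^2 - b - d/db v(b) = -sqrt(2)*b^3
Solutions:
 v(b) = C1 + sqrt(2)*b^4/4 + 2*b^3/3 - b^2/2


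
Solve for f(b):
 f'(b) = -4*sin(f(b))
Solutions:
 f(b) = -acos((-C1 - exp(8*b))/(C1 - exp(8*b))) + 2*pi
 f(b) = acos((-C1 - exp(8*b))/(C1 - exp(8*b)))


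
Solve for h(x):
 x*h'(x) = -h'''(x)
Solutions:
 h(x) = C1 + Integral(C2*airyai(-x) + C3*airybi(-x), x)


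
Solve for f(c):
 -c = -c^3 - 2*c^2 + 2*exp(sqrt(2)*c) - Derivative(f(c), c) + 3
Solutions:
 f(c) = C1 - c^4/4 - 2*c^3/3 + c^2/2 + 3*c + sqrt(2)*exp(sqrt(2)*c)


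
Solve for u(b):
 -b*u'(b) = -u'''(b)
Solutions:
 u(b) = C1 + Integral(C2*airyai(b) + C3*airybi(b), b)


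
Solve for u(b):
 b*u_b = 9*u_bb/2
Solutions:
 u(b) = C1 + C2*erfi(b/3)


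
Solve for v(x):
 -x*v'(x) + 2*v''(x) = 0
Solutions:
 v(x) = C1 + C2*erfi(x/2)


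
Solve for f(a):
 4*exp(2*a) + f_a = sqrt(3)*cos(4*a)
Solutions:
 f(a) = C1 - 2*exp(2*a) + sqrt(3)*sin(4*a)/4


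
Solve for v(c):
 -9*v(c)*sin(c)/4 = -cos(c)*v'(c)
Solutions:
 v(c) = C1/cos(c)^(9/4)


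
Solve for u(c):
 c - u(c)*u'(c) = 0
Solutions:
 u(c) = -sqrt(C1 + c^2)
 u(c) = sqrt(C1 + c^2)


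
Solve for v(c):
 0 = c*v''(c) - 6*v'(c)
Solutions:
 v(c) = C1 + C2*c^7


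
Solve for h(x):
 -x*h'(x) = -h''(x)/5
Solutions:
 h(x) = C1 + C2*erfi(sqrt(10)*x/2)


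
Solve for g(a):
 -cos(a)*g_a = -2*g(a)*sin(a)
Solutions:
 g(a) = C1/cos(a)^2


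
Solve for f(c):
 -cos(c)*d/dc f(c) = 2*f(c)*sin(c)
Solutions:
 f(c) = C1*cos(c)^2


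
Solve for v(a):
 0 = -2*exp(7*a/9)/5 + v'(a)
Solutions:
 v(a) = C1 + 18*exp(7*a/9)/35


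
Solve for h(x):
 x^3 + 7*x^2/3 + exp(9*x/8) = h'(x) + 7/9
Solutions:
 h(x) = C1 + x^4/4 + 7*x^3/9 - 7*x/9 + 8*exp(9*x/8)/9


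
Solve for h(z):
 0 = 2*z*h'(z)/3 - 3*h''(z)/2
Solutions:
 h(z) = C1 + C2*erfi(sqrt(2)*z/3)


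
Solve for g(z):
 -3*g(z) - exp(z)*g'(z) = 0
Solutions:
 g(z) = C1*exp(3*exp(-z))


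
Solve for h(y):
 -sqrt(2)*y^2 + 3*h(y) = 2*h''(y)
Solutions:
 h(y) = C1*exp(-sqrt(6)*y/2) + C2*exp(sqrt(6)*y/2) + sqrt(2)*y^2/3 + 4*sqrt(2)/9


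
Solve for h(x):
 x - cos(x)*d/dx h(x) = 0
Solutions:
 h(x) = C1 + Integral(x/cos(x), x)


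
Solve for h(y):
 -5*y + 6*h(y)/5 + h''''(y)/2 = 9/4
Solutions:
 h(y) = 25*y/6 + (C1*sin(3^(1/4)*5^(3/4)*y/5) + C2*cos(3^(1/4)*5^(3/4)*y/5))*exp(-3^(1/4)*5^(3/4)*y/5) + (C3*sin(3^(1/4)*5^(3/4)*y/5) + C4*cos(3^(1/4)*5^(3/4)*y/5))*exp(3^(1/4)*5^(3/4)*y/5) + 15/8


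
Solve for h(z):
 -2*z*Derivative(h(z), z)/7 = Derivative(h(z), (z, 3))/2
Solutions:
 h(z) = C1 + Integral(C2*airyai(-14^(2/3)*z/7) + C3*airybi(-14^(2/3)*z/7), z)


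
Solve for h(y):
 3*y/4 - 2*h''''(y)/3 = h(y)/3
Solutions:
 h(y) = 9*y/4 + (C1*sin(2^(1/4)*y/2) + C2*cos(2^(1/4)*y/2))*exp(-2^(1/4)*y/2) + (C3*sin(2^(1/4)*y/2) + C4*cos(2^(1/4)*y/2))*exp(2^(1/4)*y/2)


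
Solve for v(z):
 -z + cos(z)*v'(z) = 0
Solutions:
 v(z) = C1 + Integral(z/cos(z), z)


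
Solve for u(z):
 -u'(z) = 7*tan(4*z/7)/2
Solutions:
 u(z) = C1 + 49*log(cos(4*z/7))/8


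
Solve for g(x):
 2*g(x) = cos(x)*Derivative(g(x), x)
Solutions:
 g(x) = C1*(sin(x) + 1)/(sin(x) - 1)


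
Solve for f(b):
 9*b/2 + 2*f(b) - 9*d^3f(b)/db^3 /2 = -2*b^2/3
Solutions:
 f(b) = C3*exp(2^(2/3)*3^(1/3)*b/3) - b^2/3 - 9*b/4 + (C1*sin(2^(2/3)*3^(5/6)*b/6) + C2*cos(2^(2/3)*3^(5/6)*b/6))*exp(-2^(2/3)*3^(1/3)*b/6)


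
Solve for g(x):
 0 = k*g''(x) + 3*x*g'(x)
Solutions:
 g(x) = C1 + C2*sqrt(k)*erf(sqrt(6)*x*sqrt(1/k)/2)


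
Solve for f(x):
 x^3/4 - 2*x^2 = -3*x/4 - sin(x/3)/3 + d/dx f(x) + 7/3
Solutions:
 f(x) = C1 + x^4/16 - 2*x^3/3 + 3*x^2/8 - 7*x/3 - cos(x/3)


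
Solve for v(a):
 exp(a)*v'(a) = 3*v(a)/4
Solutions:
 v(a) = C1*exp(-3*exp(-a)/4)


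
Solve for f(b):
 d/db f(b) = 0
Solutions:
 f(b) = C1


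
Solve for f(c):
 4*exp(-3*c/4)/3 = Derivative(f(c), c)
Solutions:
 f(c) = C1 - 16*exp(-3*c/4)/9


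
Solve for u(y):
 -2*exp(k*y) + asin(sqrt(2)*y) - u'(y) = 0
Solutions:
 u(y) = C1 + y*asin(sqrt(2)*y) + sqrt(2)*sqrt(1 - 2*y^2)/2 - 2*Piecewise((exp(k*y)/k, Ne(k, 0)), (y, True))


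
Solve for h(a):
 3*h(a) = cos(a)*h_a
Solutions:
 h(a) = C1*(sin(a) + 1)^(3/2)/(sin(a) - 1)^(3/2)


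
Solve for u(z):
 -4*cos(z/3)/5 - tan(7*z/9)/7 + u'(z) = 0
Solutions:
 u(z) = C1 - 9*log(cos(7*z/9))/49 + 12*sin(z/3)/5


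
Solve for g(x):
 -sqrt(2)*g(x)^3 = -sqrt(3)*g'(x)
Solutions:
 g(x) = -sqrt(6)*sqrt(-1/(C1 + sqrt(6)*x))/2
 g(x) = sqrt(6)*sqrt(-1/(C1 + sqrt(6)*x))/2


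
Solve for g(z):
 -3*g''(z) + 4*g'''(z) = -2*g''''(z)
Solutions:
 g(z) = C1 + C2*z + C3*exp(-z*(1 + sqrt(10)/2)) + C4*exp(z*(-1 + sqrt(10)/2))


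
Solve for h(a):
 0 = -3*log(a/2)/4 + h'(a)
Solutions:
 h(a) = C1 + 3*a*log(a)/4 - 3*a/4 - 3*a*log(2)/4


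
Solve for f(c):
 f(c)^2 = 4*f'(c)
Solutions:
 f(c) = -4/(C1 + c)


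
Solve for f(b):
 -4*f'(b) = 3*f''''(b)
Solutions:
 f(b) = C1 + C4*exp(-6^(2/3)*b/3) + (C2*sin(2^(2/3)*3^(1/6)*b/2) + C3*cos(2^(2/3)*3^(1/6)*b/2))*exp(6^(2/3)*b/6)


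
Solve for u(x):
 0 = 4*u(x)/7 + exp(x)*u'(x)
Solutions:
 u(x) = C1*exp(4*exp(-x)/7)


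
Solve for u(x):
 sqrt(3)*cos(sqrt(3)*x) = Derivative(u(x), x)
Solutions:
 u(x) = C1 + sin(sqrt(3)*x)


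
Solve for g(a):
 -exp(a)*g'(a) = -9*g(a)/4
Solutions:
 g(a) = C1*exp(-9*exp(-a)/4)


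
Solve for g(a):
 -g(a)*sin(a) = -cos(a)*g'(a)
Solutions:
 g(a) = C1/cos(a)


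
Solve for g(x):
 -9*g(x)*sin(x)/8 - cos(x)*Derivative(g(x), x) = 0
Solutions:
 g(x) = C1*cos(x)^(9/8)


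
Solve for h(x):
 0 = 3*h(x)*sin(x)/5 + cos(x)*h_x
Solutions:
 h(x) = C1*cos(x)^(3/5)


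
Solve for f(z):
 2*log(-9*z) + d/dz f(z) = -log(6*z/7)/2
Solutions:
 f(z) = C1 - 5*z*log(z)/2 + z*(-log(486) + log(42)/2 + 5/2 - 2*I*pi)


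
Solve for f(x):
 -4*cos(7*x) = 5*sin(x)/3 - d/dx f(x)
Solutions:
 f(x) = C1 + 4*sin(7*x)/7 - 5*cos(x)/3


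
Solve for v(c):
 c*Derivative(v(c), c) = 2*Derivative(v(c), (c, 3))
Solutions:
 v(c) = C1 + Integral(C2*airyai(2^(2/3)*c/2) + C3*airybi(2^(2/3)*c/2), c)


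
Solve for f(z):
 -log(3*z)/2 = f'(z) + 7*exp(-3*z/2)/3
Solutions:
 f(z) = C1 - z*log(z)/2 + z*(1 - log(3))/2 + 14*exp(-3*z/2)/9


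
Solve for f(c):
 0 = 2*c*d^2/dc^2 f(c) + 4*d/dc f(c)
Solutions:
 f(c) = C1 + C2/c


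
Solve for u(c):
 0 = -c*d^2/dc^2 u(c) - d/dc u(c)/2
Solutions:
 u(c) = C1 + C2*sqrt(c)


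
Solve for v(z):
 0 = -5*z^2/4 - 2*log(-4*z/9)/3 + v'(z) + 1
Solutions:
 v(z) = C1 + 5*z^3/12 + 2*z*log(-z)/3 + z*(-5 - 4*log(3) + 4*log(2))/3


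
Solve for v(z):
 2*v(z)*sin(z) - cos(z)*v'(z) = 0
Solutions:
 v(z) = C1/cos(z)^2


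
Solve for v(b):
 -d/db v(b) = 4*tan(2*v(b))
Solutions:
 v(b) = -asin(C1*exp(-8*b))/2 + pi/2
 v(b) = asin(C1*exp(-8*b))/2


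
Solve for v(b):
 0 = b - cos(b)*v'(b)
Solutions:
 v(b) = C1 + Integral(b/cos(b), b)


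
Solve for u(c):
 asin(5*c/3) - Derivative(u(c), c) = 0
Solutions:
 u(c) = C1 + c*asin(5*c/3) + sqrt(9 - 25*c^2)/5


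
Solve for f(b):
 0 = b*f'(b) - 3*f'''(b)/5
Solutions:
 f(b) = C1 + Integral(C2*airyai(3^(2/3)*5^(1/3)*b/3) + C3*airybi(3^(2/3)*5^(1/3)*b/3), b)


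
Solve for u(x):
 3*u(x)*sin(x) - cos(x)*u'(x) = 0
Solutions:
 u(x) = C1/cos(x)^3


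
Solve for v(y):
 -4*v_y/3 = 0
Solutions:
 v(y) = C1


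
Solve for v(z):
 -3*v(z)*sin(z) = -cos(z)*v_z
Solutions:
 v(z) = C1/cos(z)^3


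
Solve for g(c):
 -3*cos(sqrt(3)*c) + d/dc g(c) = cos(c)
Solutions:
 g(c) = C1 + sin(c) + sqrt(3)*sin(sqrt(3)*c)


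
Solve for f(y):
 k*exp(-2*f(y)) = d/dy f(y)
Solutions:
 f(y) = log(-sqrt(C1 + 2*k*y))
 f(y) = log(C1 + 2*k*y)/2


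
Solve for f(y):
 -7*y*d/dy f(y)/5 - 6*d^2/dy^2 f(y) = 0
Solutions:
 f(y) = C1 + C2*erf(sqrt(105)*y/30)


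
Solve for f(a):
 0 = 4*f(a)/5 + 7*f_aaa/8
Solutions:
 f(a) = C3*exp(-2*70^(2/3)*a/35) + (C1*sin(sqrt(3)*70^(2/3)*a/35) + C2*cos(sqrt(3)*70^(2/3)*a/35))*exp(70^(2/3)*a/35)


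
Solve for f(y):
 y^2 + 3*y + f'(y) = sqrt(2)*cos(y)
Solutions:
 f(y) = C1 - y^3/3 - 3*y^2/2 + sqrt(2)*sin(y)


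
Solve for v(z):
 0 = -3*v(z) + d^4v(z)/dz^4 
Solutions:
 v(z) = C1*exp(-3^(1/4)*z) + C2*exp(3^(1/4)*z) + C3*sin(3^(1/4)*z) + C4*cos(3^(1/4)*z)


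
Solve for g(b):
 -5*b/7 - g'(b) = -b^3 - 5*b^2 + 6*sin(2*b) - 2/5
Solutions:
 g(b) = C1 + b^4/4 + 5*b^3/3 - 5*b^2/14 + 2*b/5 + 3*cos(2*b)


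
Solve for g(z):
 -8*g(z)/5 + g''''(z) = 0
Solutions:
 g(z) = C1*exp(-10^(3/4)*z/5) + C2*exp(10^(3/4)*z/5) + C3*sin(10^(3/4)*z/5) + C4*cos(10^(3/4)*z/5)


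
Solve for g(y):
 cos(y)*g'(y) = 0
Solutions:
 g(y) = C1


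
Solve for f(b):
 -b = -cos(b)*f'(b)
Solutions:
 f(b) = C1 + Integral(b/cos(b), b)


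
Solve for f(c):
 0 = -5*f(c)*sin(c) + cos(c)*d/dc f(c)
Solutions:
 f(c) = C1/cos(c)^5


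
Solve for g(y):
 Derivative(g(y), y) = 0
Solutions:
 g(y) = C1


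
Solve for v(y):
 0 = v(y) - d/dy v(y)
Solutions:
 v(y) = C1*exp(y)


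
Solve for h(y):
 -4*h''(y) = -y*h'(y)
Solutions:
 h(y) = C1 + C2*erfi(sqrt(2)*y/4)


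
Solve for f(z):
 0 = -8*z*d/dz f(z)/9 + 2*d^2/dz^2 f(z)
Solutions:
 f(z) = C1 + C2*erfi(sqrt(2)*z/3)


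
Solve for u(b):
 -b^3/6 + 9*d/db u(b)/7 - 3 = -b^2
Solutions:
 u(b) = C1 + 7*b^4/216 - 7*b^3/27 + 7*b/3


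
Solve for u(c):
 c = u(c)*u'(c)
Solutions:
 u(c) = -sqrt(C1 + c^2)
 u(c) = sqrt(C1 + c^2)


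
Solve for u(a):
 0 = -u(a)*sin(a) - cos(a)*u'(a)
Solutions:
 u(a) = C1*cos(a)


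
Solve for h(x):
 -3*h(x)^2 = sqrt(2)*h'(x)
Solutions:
 h(x) = 2/(C1 + 3*sqrt(2)*x)


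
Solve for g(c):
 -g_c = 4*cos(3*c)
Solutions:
 g(c) = C1 - 4*sin(3*c)/3


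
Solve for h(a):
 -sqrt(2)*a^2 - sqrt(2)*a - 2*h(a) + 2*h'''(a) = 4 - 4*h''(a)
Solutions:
 h(a) = C1*exp(-a) + C2*exp(a*(-1 + sqrt(5))/2) + C3*exp(-a*(1 + sqrt(5))/2) - sqrt(2)*a^2/2 - sqrt(2)*a/2 - 2*sqrt(2) - 2


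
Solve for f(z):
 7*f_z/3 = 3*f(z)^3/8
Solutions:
 f(z) = -2*sqrt(7)*sqrt(-1/(C1 + 9*z))
 f(z) = 2*sqrt(7)*sqrt(-1/(C1 + 9*z))


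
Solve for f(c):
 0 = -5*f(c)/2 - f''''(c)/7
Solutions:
 f(c) = (C1*sin(70^(1/4)*c/2) + C2*cos(70^(1/4)*c/2))*exp(-70^(1/4)*c/2) + (C3*sin(70^(1/4)*c/2) + C4*cos(70^(1/4)*c/2))*exp(70^(1/4)*c/2)


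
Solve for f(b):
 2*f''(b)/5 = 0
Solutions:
 f(b) = C1 + C2*b


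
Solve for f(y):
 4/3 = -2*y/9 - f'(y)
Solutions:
 f(y) = C1 - y^2/9 - 4*y/3


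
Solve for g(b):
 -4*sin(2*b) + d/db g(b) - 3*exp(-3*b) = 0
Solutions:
 g(b) = C1 - 2*cos(2*b) - exp(-3*b)


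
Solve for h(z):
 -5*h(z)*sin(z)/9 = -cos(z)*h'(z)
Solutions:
 h(z) = C1/cos(z)^(5/9)


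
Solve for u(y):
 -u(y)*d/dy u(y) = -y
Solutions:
 u(y) = -sqrt(C1 + y^2)
 u(y) = sqrt(C1 + y^2)


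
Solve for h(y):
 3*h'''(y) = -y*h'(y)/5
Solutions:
 h(y) = C1 + Integral(C2*airyai(-15^(2/3)*y/15) + C3*airybi(-15^(2/3)*y/15), y)


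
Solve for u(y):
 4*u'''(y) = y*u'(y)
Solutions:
 u(y) = C1 + Integral(C2*airyai(2^(1/3)*y/2) + C3*airybi(2^(1/3)*y/2), y)


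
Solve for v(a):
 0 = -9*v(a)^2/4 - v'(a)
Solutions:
 v(a) = 4/(C1 + 9*a)


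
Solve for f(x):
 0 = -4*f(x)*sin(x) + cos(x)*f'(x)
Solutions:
 f(x) = C1/cos(x)^4


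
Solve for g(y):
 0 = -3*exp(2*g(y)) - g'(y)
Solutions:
 g(y) = log(-sqrt(-1/(C1 - 3*y))) - log(2)/2
 g(y) = log(-1/(C1 - 3*y))/2 - log(2)/2


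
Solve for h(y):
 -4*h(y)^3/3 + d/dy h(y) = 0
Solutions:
 h(y) = -sqrt(6)*sqrt(-1/(C1 + 4*y))/2
 h(y) = sqrt(6)*sqrt(-1/(C1 + 4*y))/2


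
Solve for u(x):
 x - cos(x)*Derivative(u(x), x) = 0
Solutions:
 u(x) = C1 + Integral(x/cos(x), x)


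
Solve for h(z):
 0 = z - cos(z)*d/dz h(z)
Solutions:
 h(z) = C1 + Integral(z/cos(z), z)


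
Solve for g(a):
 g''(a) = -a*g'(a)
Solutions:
 g(a) = C1 + C2*erf(sqrt(2)*a/2)


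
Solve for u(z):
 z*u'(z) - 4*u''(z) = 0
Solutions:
 u(z) = C1 + C2*erfi(sqrt(2)*z/4)


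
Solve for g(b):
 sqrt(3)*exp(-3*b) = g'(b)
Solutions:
 g(b) = C1 - sqrt(3)*exp(-3*b)/3


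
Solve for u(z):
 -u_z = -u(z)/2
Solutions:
 u(z) = C1*exp(z/2)


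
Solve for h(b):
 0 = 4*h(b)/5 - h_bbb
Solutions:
 h(b) = C3*exp(10^(2/3)*b/5) + (C1*sin(10^(2/3)*sqrt(3)*b/10) + C2*cos(10^(2/3)*sqrt(3)*b/10))*exp(-10^(2/3)*b/10)


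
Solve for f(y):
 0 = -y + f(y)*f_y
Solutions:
 f(y) = -sqrt(C1 + y^2)
 f(y) = sqrt(C1 + y^2)


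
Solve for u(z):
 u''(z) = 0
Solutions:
 u(z) = C1 + C2*z


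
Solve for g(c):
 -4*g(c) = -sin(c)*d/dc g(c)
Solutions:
 g(c) = C1*(cos(c)^2 - 2*cos(c) + 1)/(cos(c)^2 + 2*cos(c) + 1)


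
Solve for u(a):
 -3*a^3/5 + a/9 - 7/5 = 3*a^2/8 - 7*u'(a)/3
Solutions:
 u(a) = C1 + 9*a^4/140 + 3*a^3/56 - a^2/42 + 3*a/5


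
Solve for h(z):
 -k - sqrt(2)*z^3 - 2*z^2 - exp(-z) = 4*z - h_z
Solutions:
 h(z) = C1 + k*z + sqrt(2)*z^4/4 + 2*z^3/3 + 2*z^2 - exp(-z)


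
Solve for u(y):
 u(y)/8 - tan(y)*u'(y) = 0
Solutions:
 u(y) = C1*sin(y)^(1/8)


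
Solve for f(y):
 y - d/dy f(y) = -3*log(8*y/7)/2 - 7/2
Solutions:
 f(y) = C1 + y^2/2 + 3*y*log(y)/2 - 2*y*log(7) + y*log(14)/2 + 2*y + 4*y*log(2)


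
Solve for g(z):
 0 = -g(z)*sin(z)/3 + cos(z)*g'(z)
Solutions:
 g(z) = C1/cos(z)^(1/3)


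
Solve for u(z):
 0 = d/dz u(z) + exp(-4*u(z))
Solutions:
 u(z) = log(-I*(C1 - 4*z)^(1/4))
 u(z) = log(I*(C1 - 4*z)^(1/4))
 u(z) = log(-(C1 - 4*z)^(1/4))
 u(z) = log(C1 - 4*z)/4


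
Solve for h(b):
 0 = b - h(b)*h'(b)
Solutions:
 h(b) = -sqrt(C1 + b^2)
 h(b) = sqrt(C1 + b^2)


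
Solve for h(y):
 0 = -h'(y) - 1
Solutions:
 h(y) = C1 - y


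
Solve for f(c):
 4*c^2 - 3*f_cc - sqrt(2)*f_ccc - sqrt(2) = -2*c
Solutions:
 f(c) = C1 + C2*c + C3*exp(-3*sqrt(2)*c/2) + c^4/9 + c^3*(3 - 4*sqrt(2))/27 + c^2*(16 - 15*sqrt(2))/54


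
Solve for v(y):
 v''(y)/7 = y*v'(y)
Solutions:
 v(y) = C1 + C2*erfi(sqrt(14)*y/2)


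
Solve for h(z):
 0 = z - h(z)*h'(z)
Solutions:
 h(z) = -sqrt(C1 + z^2)
 h(z) = sqrt(C1 + z^2)


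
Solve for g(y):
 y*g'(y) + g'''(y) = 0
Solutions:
 g(y) = C1 + Integral(C2*airyai(-y) + C3*airybi(-y), y)


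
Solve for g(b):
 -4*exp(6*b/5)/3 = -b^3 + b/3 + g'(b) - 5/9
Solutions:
 g(b) = C1 + b^4/4 - b^2/6 + 5*b/9 - 10*exp(6*b/5)/9


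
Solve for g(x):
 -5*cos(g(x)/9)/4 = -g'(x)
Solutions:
 -5*x/4 - 9*log(sin(g(x)/9) - 1)/2 + 9*log(sin(g(x)/9) + 1)/2 = C1


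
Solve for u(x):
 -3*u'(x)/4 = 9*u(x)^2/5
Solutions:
 u(x) = 5/(C1 + 12*x)


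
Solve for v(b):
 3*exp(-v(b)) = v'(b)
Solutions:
 v(b) = log(C1 + 3*b)


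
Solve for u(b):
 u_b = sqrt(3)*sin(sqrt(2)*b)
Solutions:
 u(b) = C1 - sqrt(6)*cos(sqrt(2)*b)/2


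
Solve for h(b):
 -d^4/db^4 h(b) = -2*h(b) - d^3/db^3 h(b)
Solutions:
 h(b) = C1*exp(b*(-(17 + 3*sqrt(33))^(1/3) + 2/(17 + 3*sqrt(33))^(1/3) + 4)/6)*sin(sqrt(3)*b*(2/(17 + 3*sqrt(33))^(1/3) + (17 + 3*sqrt(33))^(1/3))/6) + C2*exp(b*(-(17 + 3*sqrt(33))^(1/3) + 2/(17 + 3*sqrt(33))^(1/3) + 4)/6)*cos(sqrt(3)*b*(2/(17 + 3*sqrt(33))^(1/3) + (17 + 3*sqrt(33))^(1/3))/6) + C3*exp(-b) + C4*exp(b*(-2/(17 + 3*sqrt(33))^(1/3) + 2 + (17 + 3*sqrt(33))^(1/3))/3)


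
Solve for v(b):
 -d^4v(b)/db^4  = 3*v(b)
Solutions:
 v(b) = (C1*sin(sqrt(2)*3^(1/4)*b/2) + C2*cos(sqrt(2)*3^(1/4)*b/2))*exp(-sqrt(2)*3^(1/4)*b/2) + (C3*sin(sqrt(2)*3^(1/4)*b/2) + C4*cos(sqrt(2)*3^(1/4)*b/2))*exp(sqrt(2)*3^(1/4)*b/2)


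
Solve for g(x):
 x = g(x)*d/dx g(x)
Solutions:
 g(x) = -sqrt(C1 + x^2)
 g(x) = sqrt(C1 + x^2)


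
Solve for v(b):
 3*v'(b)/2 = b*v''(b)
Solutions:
 v(b) = C1 + C2*b^(5/2)


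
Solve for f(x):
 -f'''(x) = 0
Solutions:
 f(x) = C1 + C2*x + C3*x^2


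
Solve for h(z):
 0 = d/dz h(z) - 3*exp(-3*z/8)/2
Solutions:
 h(z) = C1 - 4*exp(-3*z/8)


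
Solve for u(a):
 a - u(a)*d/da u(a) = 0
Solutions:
 u(a) = -sqrt(C1 + a^2)
 u(a) = sqrt(C1 + a^2)


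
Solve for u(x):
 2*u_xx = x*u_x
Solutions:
 u(x) = C1 + C2*erfi(x/2)


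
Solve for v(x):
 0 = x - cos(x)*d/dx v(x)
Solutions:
 v(x) = C1 + Integral(x/cos(x), x)


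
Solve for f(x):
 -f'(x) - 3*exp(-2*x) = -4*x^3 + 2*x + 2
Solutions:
 f(x) = C1 + x^4 - x^2 - 2*x + 3*exp(-2*x)/2


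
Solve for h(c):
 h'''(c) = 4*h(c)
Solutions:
 h(c) = C3*exp(2^(2/3)*c) + (C1*sin(2^(2/3)*sqrt(3)*c/2) + C2*cos(2^(2/3)*sqrt(3)*c/2))*exp(-2^(2/3)*c/2)


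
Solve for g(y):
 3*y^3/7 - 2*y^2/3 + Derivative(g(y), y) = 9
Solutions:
 g(y) = C1 - 3*y^4/28 + 2*y^3/9 + 9*y


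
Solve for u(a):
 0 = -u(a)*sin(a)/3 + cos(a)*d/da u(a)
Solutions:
 u(a) = C1/cos(a)^(1/3)


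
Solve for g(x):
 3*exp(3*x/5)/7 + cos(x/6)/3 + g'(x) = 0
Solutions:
 g(x) = C1 - 5*exp(3*x/5)/7 - 2*sin(x/6)


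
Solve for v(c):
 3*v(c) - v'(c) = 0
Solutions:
 v(c) = C1*exp(3*c)


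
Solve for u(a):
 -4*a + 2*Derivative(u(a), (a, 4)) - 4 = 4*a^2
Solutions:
 u(a) = C1 + C2*a + C3*a^2 + C4*a^3 + a^6/180 + a^5/60 + a^4/12


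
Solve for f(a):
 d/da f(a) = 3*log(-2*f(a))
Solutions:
 -Integral(1/(log(-_y) + log(2)), (_y, f(a)))/3 = C1 - a


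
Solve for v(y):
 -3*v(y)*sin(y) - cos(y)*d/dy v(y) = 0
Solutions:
 v(y) = C1*cos(y)^3


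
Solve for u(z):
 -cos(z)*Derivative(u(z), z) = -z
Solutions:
 u(z) = C1 + Integral(z/cos(z), z)


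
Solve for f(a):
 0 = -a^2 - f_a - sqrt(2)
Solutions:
 f(a) = C1 - a^3/3 - sqrt(2)*a


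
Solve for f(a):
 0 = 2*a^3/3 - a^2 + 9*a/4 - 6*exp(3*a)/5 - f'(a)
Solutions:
 f(a) = C1 + a^4/6 - a^3/3 + 9*a^2/8 - 2*exp(3*a)/5


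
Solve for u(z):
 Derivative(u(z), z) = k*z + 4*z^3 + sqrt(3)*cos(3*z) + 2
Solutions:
 u(z) = C1 + k*z^2/2 + z^4 + 2*z + sqrt(3)*sin(3*z)/3


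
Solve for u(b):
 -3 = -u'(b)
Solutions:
 u(b) = C1 + 3*b


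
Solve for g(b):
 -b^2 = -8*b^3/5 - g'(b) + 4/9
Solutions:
 g(b) = C1 - 2*b^4/5 + b^3/3 + 4*b/9


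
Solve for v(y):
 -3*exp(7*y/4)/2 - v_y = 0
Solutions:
 v(y) = C1 - 6*exp(7*y/4)/7


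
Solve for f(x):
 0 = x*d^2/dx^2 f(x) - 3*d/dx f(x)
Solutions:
 f(x) = C1 + C2*x^4


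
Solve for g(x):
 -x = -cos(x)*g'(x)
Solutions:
 g(x) = C1 + Integral(x/cos(x), x)


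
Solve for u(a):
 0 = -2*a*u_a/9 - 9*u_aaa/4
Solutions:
 u(a) = C1 + Integral(C2*airyai(-2*3^(2/3)*a/9) + C3*airybi(-2*3^(2/3)*a/9), a)


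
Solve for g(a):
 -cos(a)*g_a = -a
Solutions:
 g(a) = C1 + Integral(a/cos(a), a)


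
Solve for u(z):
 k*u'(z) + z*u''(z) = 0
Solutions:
 u(z) = C1 + z^(1 - re(k))*(C2*sin(log(z)*Abs(im(k))) + C3*cos(log(z)*im(k)))


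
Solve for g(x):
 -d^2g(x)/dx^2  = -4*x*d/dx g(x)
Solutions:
 g(x) = C1 + C2*erfi(sqrt(2)*x)


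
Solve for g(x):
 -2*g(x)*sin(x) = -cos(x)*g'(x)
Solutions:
 g(x) = C1/cos(x)^2


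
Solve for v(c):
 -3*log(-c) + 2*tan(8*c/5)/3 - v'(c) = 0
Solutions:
 v(c) = C1 - 3*c*log(-c) + 3*c - 5*log(cos(8*c/5))/12


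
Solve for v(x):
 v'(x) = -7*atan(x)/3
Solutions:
 v(x) = C1 - 7*x*atan(x)/3 + 7*log(x^2 + 1)/6


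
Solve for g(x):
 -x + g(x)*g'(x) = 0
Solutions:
 g(x) = -sqrt(C1 + x^2)
 g(x) = sqrt(C1 + x^2)


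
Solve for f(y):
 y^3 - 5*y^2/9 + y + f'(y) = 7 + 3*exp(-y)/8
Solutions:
 f(y) = C1 - y^4/4 + 5*y^3/27 - y^2/2 + 7*y - 3*exp(-y)/8


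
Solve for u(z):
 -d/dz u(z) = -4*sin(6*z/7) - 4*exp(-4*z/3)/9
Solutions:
 u(z) = C1 - 14*cos(6*z/7)/3 - exp(-4*z/3)/3


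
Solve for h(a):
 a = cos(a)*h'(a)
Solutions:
 h(a) = C1 + Integral(a/cos(a), a)


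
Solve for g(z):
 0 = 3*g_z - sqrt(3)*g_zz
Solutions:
 g(z) = C1 + C2*exp(sqrt(3)*z)


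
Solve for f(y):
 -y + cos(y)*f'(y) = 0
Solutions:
 f(y) = C1 + Integral(y/cos(y), y)


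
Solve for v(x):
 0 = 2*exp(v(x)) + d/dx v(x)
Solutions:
 v(x) = log(1/(C1 + 2*x))


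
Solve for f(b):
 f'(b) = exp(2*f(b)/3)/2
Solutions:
 f(b) = 3*log(-sqrt(-1/(C1 + b))) + 3*log(3)/2
 f(b) = 3*log(-1/(C1 + b))/2 + 3*log(3)/2


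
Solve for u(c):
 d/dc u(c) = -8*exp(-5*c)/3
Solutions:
 u(c) = C1 + 8*exp(-5*c)/15


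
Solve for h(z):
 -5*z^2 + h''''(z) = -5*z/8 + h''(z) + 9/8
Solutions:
 h(z) = C1 + C2*z + C3*exp(-z) + C4*exp(z) - 5*z^4/12 + 5*z^3/48 - 89*z^2/16


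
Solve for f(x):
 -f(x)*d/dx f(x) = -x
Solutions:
 f(x) = -sqrt(C1 + x^2)
 f(x) = sqrt(C1 + x^2)


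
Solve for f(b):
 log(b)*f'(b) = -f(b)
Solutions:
 f(b) = C1*exp(-li(b))


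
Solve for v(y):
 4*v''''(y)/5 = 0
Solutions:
 v(y) = C1 + C2*y + C3*y^2 + C4*y^3


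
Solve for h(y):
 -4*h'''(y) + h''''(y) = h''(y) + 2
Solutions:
 h(y) = C1 + C2*y + C3*exp(y*(2 - sqrt(5))) + C4*exp(y*(2 + sqrt(5))) - y^2


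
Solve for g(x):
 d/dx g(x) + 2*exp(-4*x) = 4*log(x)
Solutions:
 g(x) = C1 + 4*x*log(x) - 4*x + exp(-4*x)/2


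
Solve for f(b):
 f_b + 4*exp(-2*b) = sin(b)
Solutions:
 f(b) = C1 - cos(b) + 2*exp(-2*b)


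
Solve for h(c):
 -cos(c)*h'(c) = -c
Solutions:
 h(c) = C1 + Integral(c/cos(c), c)


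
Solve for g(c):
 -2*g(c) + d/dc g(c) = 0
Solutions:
 g(c) = C1*exp(2*c)


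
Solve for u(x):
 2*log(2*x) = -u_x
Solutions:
 u(x) = C1 - 2*x*log(x) - x*log(4) + 2*x


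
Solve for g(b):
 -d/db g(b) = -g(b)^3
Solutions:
 g(b) = -sqrt(2)*sqrt(-1/(C1 + b))/2
 g(b) = sqrt(2)*sqrt(-1/(C1 + b))/2


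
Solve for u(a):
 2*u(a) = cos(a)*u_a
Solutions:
 u(a) = C1*(sin(a) + 1)/(sin(a) - 1)


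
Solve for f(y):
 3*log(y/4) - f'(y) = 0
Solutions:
 f(y) = C1 + 3*y*log(y) - y*log(64) - 3*y


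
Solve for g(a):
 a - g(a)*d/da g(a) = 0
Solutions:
 g(a) = -sqrt(C1 + a^2)
 g(a) = sqrt(C1 + a^2)


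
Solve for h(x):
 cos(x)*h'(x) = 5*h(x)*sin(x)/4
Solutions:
 h(x) = C1/cos(x)^(5/4)


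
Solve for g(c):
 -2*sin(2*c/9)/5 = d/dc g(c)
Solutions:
 g(c) = C1 + 9*cos(2*c/9)/5


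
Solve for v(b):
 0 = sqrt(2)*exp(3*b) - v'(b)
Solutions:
 v(b) = C1 + sqrt(2)*exp(3*b)/3


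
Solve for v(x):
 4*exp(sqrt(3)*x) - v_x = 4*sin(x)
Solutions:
 v(x) = C1 + 4*sqrt(3)*exp(sqrt(3)*x)/3 + 4*cos(x)


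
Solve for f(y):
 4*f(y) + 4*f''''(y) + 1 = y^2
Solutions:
 f(y) = y^2/4 + (C1*sin(sqrt(2)*y/2) + C2*cos(sqrt(2)*y/2))*exp(-sqrt(2)*y/2) + (C3*sin(sqrt(2)*y/2) + C4*cos(sqrt(2)*y/2))*exp(sqrt(2)*y/2) - 1/4


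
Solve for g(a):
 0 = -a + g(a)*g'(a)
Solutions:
 g(a) = -sqrt(C1 + a^2)
 g(a) = sqrt(C1 + a^2)


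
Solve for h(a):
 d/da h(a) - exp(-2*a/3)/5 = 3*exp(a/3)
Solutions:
 h(a) = C1 + 9*exp(a/3) - 3*exp(-2*a/3)/10


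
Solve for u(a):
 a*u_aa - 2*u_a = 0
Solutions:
 u(a) = C1 + C2*a^3


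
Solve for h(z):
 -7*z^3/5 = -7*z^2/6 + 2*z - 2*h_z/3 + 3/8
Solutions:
 h(z) = C1 + 21*z^4/40 - 7*z^3/12 + 3*z^2/2 + 9*z/16


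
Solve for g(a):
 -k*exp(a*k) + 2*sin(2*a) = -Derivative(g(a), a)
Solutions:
 g(a) = C1 + exp(a*k) + cos(2*a)


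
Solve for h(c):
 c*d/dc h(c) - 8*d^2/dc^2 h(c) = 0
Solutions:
 h(c) = C1 + C2*erfi(c/4)


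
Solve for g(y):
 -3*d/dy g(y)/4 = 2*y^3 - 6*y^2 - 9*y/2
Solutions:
 g(y) = C1 - 2*y^4/3 + 8*y^3/3 + 3*y^2


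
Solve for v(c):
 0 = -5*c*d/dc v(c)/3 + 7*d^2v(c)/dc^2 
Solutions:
 v(c) = C1 + C2*erfi(sqrt(210)*c/42)


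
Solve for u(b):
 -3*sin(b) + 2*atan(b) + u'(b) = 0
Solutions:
 u(b) = C1 - 2*b*atan(b) + log(b^2 + 1) - 3*cos(b)


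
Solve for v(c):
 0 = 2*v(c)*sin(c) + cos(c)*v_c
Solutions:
 v(c) = C1*cos(c)^2


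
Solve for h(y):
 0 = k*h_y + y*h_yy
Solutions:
 h(y) = C1 + y^(1 - re(k))*(C2*sin(log(y)*Abs(im(k))) + C3*cos(log(y)*im(k)))


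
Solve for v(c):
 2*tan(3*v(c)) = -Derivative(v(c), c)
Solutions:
 v(c) = -asin(C1*exp(-6*c))/3 + pi/3
 v(c) = asin(C1*exp(-6*c))/3


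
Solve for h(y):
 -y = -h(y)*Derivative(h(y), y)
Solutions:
 h(y) = -sqrt(C1 + y^2)
 h(y) = sqrt(C1 + y^2)


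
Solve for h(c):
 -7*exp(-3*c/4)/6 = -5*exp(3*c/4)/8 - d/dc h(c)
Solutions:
 h(c) = C1 - 5*exp(3*c/4)/6 - 14*exp(-3*c/4)/9


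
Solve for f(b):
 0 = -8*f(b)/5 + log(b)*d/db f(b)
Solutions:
 f(b) = C1*exp(8*li(b)/5)


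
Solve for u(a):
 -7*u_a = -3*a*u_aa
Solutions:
 u(a) = C1 + C2*a^(10/3)


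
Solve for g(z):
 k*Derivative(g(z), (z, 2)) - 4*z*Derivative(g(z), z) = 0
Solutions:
 g(z) = C1 + C2*erf(sqrt(2)*z*sqrt(-1/k))/sqrt(-1/k)


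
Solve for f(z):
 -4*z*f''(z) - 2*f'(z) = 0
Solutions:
 f(z) = C1 + C2*sqrt(z)


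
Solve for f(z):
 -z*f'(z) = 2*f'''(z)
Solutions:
 f(z) = C1 + Integral(C2*airyai(-2^(2/3)*z/2) + C3*airybi(-2^(2/3)*z/2), z)


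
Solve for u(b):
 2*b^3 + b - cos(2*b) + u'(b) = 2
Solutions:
 u(b) = C1 - b^4/2 - b^2/2 + 2*b + sin(2*b)/2


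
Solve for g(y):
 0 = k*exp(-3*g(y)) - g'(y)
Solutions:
 g(y) = log(C1 + 3*k*y)/3
 g(y) = log((-3^(1/3) - 3^(5/6)*I)*(C1 + k*y)^(1/3)/2)
 g(y) = log((-3^(1/3) + 3^(5/6)*I)*(C1 + k*y)^(1/3)/2)


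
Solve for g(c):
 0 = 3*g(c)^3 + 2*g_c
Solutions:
 g(c) = -sqrt(-1/(C1 - 3*c))
 g(c) = sqrt(-1/(C1 - 3*c))


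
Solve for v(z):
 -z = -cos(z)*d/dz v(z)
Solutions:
 v(z) = C1 + Integral(z/cos(z), z)


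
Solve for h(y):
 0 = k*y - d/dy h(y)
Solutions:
 h(y) = C1 + k*y^2/2


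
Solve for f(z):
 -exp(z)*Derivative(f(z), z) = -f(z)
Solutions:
 f(z) = C1*exp(-exp(-z))


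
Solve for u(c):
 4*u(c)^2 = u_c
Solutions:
 u(c) = -1/(C1 + 4*c)


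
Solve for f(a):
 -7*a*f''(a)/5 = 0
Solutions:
 f(a) = C1 + C2*a


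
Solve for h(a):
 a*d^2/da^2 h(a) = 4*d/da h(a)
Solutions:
 h(a) = C1 + C2*a^5


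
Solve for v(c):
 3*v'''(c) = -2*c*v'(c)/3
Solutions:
 v(c) = C1 + Integral(C2*airyai(-6^(1/3)*c/3) + C3*airybi(-6^(1/3)*c/3), c)


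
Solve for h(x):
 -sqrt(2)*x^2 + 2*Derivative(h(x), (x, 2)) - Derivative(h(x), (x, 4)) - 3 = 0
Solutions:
 h(x) = C1 + C2*x + C3*exp(-sqrt(2)*x) + C4*exp(sqrt(2)*x) + sqrt(2)*x^4/24 + x^2*(sqrt(2) + 3)/4


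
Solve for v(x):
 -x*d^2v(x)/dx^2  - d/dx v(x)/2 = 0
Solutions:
 v(x) = C1 + C2*sqrt(x)


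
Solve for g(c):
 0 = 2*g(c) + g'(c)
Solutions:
 g(c) = C1*exp(-2*c)


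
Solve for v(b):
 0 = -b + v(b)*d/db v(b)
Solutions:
 v(b) = -sqrt(C1 + b^2)
 v(b) = sqrt(C1 + b^2)


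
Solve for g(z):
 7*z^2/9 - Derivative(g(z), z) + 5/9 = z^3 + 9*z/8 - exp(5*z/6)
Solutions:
 g(z) = C1 - z^4/4 + 7*z^3/27 - 9*z^2/16 + 5*z/9 + 6*exp(5*z/6)/5


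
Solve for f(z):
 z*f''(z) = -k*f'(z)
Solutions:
 f(z) = C1 + z^(1 - re(k))*(C2*sin(log(z)*Abs(im(k))) + C3*cos(log(z)*im(k)))


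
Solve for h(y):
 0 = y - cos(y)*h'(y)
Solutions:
 h(y) = C1 + Integral(y/cos(y), y)


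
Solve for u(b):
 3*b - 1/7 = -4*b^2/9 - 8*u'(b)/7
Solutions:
 u(b) = C1 - 7*b^3/54 - 21*b^2/16 + b/8


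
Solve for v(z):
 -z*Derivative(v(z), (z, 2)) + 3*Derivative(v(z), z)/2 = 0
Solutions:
 v(z) = C1 + C2*z^(5/2)


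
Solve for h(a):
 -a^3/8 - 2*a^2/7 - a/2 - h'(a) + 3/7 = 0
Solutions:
 h(a) = C1 - a^4/32 - 2*a^3/21 - a^2/4 + 3*a/7


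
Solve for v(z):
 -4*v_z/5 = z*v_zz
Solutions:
 v(z) = C1 + C2*z^(1/5)


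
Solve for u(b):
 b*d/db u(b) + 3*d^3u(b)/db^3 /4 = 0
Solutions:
 u(b) = C1 + Integral(C2*airyai(-6^(2/3)*b/3) + C3*airybi(-6^(2/3)*b/3), b)


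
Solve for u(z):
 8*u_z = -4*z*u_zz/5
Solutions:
 u(z) = C1 + C2/z^9


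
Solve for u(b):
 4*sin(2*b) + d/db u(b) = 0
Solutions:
 u(b) = C1 + 2*cos(2*b)


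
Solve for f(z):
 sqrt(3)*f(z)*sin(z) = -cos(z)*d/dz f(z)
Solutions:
 f(z) = C1*cos(z)^(sqrt(3))


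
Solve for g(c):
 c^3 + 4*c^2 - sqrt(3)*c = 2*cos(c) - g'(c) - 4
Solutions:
 g(c) = C1 - c^4/4 - 4*c^3/3 + sqrt(3)*c^2/2 - 4*c + 2*sin(c)


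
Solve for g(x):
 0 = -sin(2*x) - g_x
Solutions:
 g(x) = C1 + cos(2*x)/2


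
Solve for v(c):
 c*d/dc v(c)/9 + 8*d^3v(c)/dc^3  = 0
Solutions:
 v(c) = C1 + Integral(C2*airyai(-3^(1/3)*c/6) + C3*airybi(-3^(1/3)*c/6), c)


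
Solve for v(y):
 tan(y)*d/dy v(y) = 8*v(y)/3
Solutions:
 v(y) = C1*sin(y)^(8/3)


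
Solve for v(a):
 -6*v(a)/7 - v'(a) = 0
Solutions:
 v(a) = C1*exp(-6*a/7)


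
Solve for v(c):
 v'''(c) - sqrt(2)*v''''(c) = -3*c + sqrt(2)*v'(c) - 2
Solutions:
 v(c) = C1 + C2*exp(c*(2^(2/3)/(-sqrt(2) + sqrt(-2 + (54 - sqrt(2))^2) + 54)^(1/3) + 2*sqrt(2) + 2^(1/3)*(-sqrt(2) + sqrt(-2 + (54 - sqrt(2))^2) + 54)^(1/3))/12)*sin(2^(1/3)*sqrt(3)*c*(-(-sqrt(2) + 2*sqrt(-1/2 + (27 - sqrt(2)/2)^2) + 54)^(1/3) + 2^(1/3)/(-sqrt(2) + 2*sqrt(-1/2 + (27 - sqrt(2)/2)^2) + 54)^(1/3))/12) + C3*exp(c*(2^(2/3)/(-sqrt(2) + sqrt(-2 + (54 - sqrt(2))^2) + 54)^(1/3) + 2*sqrt(2) + 2^(1/3)*(-sqrt(2) + sqrt(-2 + (54 - sqrt(2))^2) + 54)^(1/3))/12)*cos(2^(1/3)*sqrt(3)*c*(-(-sqrt(2) + 2*sqrt(-1/2 + (27 - sqrt(2)/2)^2) + 54)^(1/3) + 2^(1/3)/(-sqrt(2) + 2*sqrt(-1/2 + (27 - sqrt(2)/2)^2) + 54)^(1/3))/12) + C4*exp(c*(-2^(1/3)*(-sqrt(2) + sqrt(-2 + (54 - sqrt(2))^2) + 54)^(1/3) - 2^(2/3)/(-sqrt(2) + sqrt(-2 + (54 - sqrt(2))^2) + 54)^(1/3) + sqrt(2))/6) + 3*sqrt(2)*c^2/4 + sqrt(2)*c


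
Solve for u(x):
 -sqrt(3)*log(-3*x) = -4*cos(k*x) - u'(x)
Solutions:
 u(x) = C1 + sqrt(3)*x*(log(-x) - 1) + sqrt(3)*x*log(3) - 4*Piecewise((sin(k*x)/k, Ne(k, 0)), (x, True))


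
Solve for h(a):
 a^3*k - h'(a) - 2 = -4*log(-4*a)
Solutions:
 h(a) = C1 + a^4*k/4 + 4*a*log(-a) + 2*a*(-3 + 4*log(2))


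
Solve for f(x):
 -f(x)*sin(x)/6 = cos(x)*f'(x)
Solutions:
 f(x) = C1*cos(x)^(1/6)


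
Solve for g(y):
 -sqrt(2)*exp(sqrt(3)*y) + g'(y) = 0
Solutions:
 g(y) = C1 + sqrt(6)*exp(sqrt(3)*y)/3


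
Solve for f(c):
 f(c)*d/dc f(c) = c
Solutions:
 f(c) = -sqrt(C1 + c^2)
 f(c) = sqrt(C1 + c^2)


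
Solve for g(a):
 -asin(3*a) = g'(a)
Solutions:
 g(a) = C1 - a*asin(3*a) - sqrt(1 - 9*a^2)/3


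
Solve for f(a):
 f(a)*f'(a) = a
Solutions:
 f(a) = -sqrt(C1 + a^2)
 f(a) = sqrt(C1 + a^2)


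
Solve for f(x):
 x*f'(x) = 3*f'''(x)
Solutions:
 f(x) = C1 + Integral(C2*airyai(3^(2/3)*x/3) + C3*airybi(3^(2/3)*x/3), x)


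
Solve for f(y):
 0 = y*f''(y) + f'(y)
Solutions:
 f(y) = C1 + C2*log(y)


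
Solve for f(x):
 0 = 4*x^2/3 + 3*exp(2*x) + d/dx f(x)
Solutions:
 f(x) = C1 - 4*x^3/9 - 3*exp(2*x)/2


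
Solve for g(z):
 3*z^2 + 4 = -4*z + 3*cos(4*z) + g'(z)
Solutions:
 g(z) = C1 + z^3 + 2*z^2 + 4*z - 3*sin(4*z)/4


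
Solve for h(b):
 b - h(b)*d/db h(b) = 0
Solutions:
 h(b) = -sqrt(C1 + b^2)
 h(b) = sqrt(C1 + b^2)


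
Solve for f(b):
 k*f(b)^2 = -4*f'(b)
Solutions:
 f(b) = 4/(C1 + b*k)


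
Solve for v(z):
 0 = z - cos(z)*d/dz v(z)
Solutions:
 v(z) = C1 + Integral(z/cos(z), z)


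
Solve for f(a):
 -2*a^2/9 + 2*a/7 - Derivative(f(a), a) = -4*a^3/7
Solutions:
 f(a) = C1 + a^4/7 - 2*a^3/27 + a^2/7


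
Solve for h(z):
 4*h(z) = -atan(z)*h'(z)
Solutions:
 h(z) = C1*exp(-4*Integral(1/atan(z), z))


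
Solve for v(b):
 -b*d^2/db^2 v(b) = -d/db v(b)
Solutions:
 v(b) = C1 + C2*b^2


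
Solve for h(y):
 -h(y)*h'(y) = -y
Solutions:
 h(y) = -sqrt(C1 + y^2)
 h(y) = sqrt(C1 + y^2)


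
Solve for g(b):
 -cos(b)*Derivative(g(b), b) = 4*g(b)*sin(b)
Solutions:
 g(b) = C1*cos(b)^4


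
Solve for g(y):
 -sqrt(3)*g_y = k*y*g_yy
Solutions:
 g(y) = C1 + y^(((re(k) - sqrt(3))*re(k) + im(k)^2)/(re(k)^2 + im(k)^2))*(C2*sin(sqrt(3)*log(y)*Abs(im(k))/(re(k)^2 + im(k)^2)) + C3*cos(sqrt(3)*log(y)*im(k)/(re(k)^2 + im(k)^2)))


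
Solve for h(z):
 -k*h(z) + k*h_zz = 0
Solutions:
 h(z) = C1*exp(-z) + C2*exp(z)


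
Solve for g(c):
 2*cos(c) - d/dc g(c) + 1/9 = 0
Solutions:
 g(c) = C1 + c/9 + 2*sin(c)


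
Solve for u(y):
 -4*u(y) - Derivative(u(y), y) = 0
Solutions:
 u(y) = C1*exp(-4*y)


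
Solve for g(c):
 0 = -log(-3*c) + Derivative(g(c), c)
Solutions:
 g(c) = C1 + c*log(-c) + c*(-1 + log(3))


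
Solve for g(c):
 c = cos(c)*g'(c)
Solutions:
 g(c) = C1 + Integral(c/cos(c), c)


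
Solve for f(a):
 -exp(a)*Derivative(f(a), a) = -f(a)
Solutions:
 f(a) = C1*exp(-exp(-a))


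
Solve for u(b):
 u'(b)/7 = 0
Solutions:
 u(b) = C1


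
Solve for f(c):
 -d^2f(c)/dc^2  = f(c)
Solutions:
 f(c) = C1*sin(c) + C2*cos(c)


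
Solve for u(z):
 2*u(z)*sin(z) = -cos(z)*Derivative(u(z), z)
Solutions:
 u(z) = C1*cos(z)^2


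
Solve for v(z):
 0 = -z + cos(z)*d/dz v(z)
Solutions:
 v(z) = C1 + Integral(z/cos(z), z)


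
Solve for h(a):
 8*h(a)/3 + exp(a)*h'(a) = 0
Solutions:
 h(a) = C1*exp(8*exp(-a)/3)


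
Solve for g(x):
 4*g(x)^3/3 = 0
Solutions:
 g(x) = 0


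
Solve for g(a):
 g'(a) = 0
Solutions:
 g(a) = C1


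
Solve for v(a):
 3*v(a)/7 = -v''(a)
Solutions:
 v(a) = C1*sin(sqrt(21)*a/7) + C2*cos(sqrt(21)*a/7)


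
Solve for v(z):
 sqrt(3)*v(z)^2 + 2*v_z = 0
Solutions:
 v(z) = 2/(C1 + sqrt(3)*z)


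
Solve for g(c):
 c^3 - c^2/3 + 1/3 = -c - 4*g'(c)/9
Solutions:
 g(c) = C1 - 9*c^4/16 + c^3/4 - 9*c^2/8 - 3*c/4


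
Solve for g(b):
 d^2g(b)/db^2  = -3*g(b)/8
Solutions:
 g(b) = C1*sin(sqrt(6)*b/4) + C2*cos(sqrt(6)*b/4)


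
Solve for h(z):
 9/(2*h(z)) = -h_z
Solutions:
 h(z) = -sqrt(C1 - 9*z)
 h(z) = sqrt(C1 - 9*z)


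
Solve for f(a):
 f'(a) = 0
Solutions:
 f(a) = C1


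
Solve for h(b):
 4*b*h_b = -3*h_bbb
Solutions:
 h(b) = C1 + Integral(C2*airyai(-6^(2/3)*b/3) + C3*airybi(-6^(2/3)*b/3), b)


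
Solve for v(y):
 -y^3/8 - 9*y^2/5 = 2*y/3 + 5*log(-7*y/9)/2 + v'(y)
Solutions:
 v(y) = C1 - y^4/32 - 3*y^3/5 - y^2/3 - 5*y*log(-y)/2 + y*(-5*log(7)/2 + 5/2 + 5*log(3))


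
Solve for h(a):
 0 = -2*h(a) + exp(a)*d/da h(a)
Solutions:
 h(a) = C1*exp(-2*exp(-a))


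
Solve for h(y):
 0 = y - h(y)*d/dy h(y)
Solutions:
 h(y) = -sqrt(C1 + y^2)
 h(y) = sqrt(C1 + y^2)


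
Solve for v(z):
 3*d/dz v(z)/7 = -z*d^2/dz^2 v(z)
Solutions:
 v(z) = C1 + C2*z^(4/7)


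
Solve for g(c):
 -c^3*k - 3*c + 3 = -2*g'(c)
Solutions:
 g(c) = C1 + c^4*k/8 + 3*c^2/4 - 3*c/2


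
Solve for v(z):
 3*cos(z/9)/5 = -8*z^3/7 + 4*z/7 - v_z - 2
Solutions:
 v(z) = C1 - 2*z^4/7 + 2*z^2/7 - 2*z - 27*sin(z/9)/5


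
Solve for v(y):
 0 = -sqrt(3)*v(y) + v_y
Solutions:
 v(y) = C1*exp(sqrt(3)*y)


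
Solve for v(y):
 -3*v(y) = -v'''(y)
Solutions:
 v(y) = C3*exp(3^(1/3)*y) + (C1*sin(3^(5/6)*y/2) + C2*cos(3^(5/6)*y/2))*exp(-3^(1/3)*y/2)


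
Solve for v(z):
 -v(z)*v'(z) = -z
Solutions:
 v(z) = -sqrt(C1 + z^2)
 v(z) = sqrt(C1 + z^2)


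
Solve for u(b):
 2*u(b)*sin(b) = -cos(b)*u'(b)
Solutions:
 u(b) = C1*cos(b)^2


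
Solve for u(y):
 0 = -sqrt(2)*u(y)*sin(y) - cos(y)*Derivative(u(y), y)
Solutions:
 u(y) = C1*cos(y)^(sqrt(2))


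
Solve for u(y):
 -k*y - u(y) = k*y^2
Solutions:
 u(y) = k*y*(-y - 1)


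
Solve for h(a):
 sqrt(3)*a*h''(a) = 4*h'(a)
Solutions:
 h(a) = C1 + C2*a^(1 + 4*sqrt(3)/3)


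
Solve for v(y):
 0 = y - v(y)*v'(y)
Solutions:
 v(y) = -sqrt(C1 + y^2)
 v(y) = sqrt(C1 + y^2)


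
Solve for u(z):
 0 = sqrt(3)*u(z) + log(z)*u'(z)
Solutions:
 u(z) = C1*exp(-sqrt(3)*li(z))


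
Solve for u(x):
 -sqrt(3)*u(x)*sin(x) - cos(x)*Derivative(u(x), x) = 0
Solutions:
 u(x) = C1*cos(x)^(sqrt(3))


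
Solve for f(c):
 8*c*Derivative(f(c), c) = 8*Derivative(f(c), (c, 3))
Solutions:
 f(c) = C1 + Integral(C2*airyai(c) + C3*airybi(c), c)


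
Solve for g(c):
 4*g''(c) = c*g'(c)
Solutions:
 g(c) = C1 + C2*erfi(sqrt(2)*c/4)


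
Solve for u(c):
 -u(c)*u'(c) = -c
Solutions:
 u(c) = -sqrt(C1 + c^2)
 u(c) = sqrt(C1 + c^2)


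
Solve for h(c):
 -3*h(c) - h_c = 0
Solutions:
 h(c) = C1*exp(-3*c)


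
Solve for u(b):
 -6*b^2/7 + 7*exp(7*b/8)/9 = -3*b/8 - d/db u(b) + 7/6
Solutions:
 u(b) = C1 + 2*b^3/7 - 3*b^2/16 + 7*b/6 - 8*exp(7*b/8)/9


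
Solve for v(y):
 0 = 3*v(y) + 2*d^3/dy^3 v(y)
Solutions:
 v(y) = C3*exp(-2^(2/3)*3^(1/3)*y/2) + (C1*sin(2^(2/3)*3^(5/6)*y/4) + C2*cos(2^(2/3)*3^(5/6)*y/4))*exp(2^(2/3)*3^(1/3)*y/4)


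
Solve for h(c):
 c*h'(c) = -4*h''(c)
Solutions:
 h(c) = C1 + C2*erf(sqrt(2)*c/4)


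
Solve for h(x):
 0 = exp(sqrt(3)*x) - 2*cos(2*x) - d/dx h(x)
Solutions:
 h(x) = C1 + sqrt(3)*exp(sqrt(3)*x)/3 - sin(2*x)


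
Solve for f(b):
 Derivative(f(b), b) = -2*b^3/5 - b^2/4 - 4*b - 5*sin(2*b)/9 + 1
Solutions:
 f(b) = C1 - b^4/10 - b^3/12 - 2*b^2 + b + 5*cos(2*b)/18


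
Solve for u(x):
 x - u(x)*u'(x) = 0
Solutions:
 u(x) = -sqrt(C1 + x^2)
 u(x) = sqrt(C1 + x^2)


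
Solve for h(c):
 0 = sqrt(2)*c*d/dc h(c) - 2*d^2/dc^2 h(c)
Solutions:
 h(c) = C1 + C2*erfi(2^(1/4)*c/2)


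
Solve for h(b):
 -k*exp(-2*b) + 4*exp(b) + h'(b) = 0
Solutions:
 h(b) = C1 - k*exp(-2*b)/2 - 4*exp(b)


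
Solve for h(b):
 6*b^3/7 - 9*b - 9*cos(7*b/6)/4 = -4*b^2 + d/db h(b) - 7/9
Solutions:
 h(b) = C1 + 3*b^4/14 + 4*b^3/3 - 9*b^2/2 + 7*b/9 - 27*sin(7*b/6)/14
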